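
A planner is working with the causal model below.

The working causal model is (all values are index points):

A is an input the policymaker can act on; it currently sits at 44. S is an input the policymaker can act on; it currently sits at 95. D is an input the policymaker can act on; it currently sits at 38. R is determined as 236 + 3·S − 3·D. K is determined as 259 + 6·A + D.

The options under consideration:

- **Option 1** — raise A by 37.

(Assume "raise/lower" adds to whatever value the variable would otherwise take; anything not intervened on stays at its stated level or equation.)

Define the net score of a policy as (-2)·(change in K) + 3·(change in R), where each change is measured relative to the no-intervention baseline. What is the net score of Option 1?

-444

Baseline:
  A = 44
  S = 95
  D = 38
  R = 236 + 3·95 − 3·38 = 407
  K = 259 + 6·44 + 38 = 561
Option 1 (A + 37):
  A = 44 + 37 = 81
  S = 95
  D = 38
  R = 236 + 3·95 − 3·38 = 407
  K = 259 + 6·81 + 38 = 783
ΔK = 783 − 561 = 222; ΔR = 407 − 407 = 0
Score = (-2)·222 + 3·0 = -444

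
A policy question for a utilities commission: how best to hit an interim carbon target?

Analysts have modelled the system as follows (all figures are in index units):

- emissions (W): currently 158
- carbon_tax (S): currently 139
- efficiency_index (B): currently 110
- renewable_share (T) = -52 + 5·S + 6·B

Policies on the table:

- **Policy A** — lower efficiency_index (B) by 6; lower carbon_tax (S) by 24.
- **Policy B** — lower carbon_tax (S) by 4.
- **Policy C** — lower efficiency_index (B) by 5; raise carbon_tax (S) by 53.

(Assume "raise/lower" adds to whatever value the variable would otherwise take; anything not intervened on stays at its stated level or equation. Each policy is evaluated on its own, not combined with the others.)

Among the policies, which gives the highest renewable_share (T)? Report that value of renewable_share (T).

Policy A (B − 6, S − 24):
  S = 139 − 24 = 115
  B = 110 − 6 = 104
  T = -52 + 5·115 + 6·104 = 1147
Policy B (S − 4):
  S = 139 − 4 = 135
  B = 110
  T = -52 + 5·135 + 6·110 = 1283
Policy C (B − 5, S + 53):
  S = 139 + 53 = 192
  B = 110 − 5 = 105
  T = -52 + 5·192 + 6·105 = 1538
Comparing — Policy A: T=1147, Policy B: T=1283, Policy C: T=1538. Highest is 1538 (Policy C).

1538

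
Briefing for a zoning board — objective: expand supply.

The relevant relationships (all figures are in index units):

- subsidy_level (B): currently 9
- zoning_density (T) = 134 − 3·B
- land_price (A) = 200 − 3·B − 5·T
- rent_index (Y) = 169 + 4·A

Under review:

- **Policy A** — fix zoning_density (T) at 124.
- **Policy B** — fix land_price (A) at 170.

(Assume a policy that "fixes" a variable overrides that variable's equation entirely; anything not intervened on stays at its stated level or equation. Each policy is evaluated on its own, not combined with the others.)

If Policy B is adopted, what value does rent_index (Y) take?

Policy B (A := 170):
  B = 9
  T = 134 − 3·9 = 107
  A = 170
  Y = 169 + 4·170 = 849

849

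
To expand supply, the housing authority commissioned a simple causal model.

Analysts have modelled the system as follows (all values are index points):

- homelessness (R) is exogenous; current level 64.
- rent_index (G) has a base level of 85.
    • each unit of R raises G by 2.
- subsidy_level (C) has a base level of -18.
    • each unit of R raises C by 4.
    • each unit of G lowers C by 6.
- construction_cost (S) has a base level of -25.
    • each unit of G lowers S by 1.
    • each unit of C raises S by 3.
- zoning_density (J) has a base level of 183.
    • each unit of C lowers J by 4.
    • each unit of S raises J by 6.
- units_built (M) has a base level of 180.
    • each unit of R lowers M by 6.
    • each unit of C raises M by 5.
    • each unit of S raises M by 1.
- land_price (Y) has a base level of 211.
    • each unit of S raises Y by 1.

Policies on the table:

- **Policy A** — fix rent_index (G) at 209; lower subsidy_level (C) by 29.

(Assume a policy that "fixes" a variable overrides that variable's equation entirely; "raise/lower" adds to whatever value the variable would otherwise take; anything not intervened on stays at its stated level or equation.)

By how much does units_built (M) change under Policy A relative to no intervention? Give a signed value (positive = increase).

Baseline:
  R = 64
  G = 85 + 2·64 = 213
  C = -18 + 4·64 − 6·213 = -1040
  S = -25 − 213 + 3·(-1040) = -3358
  M = 180 − 6·64 + 5·(-1040) + (-3358) = -8762
Policy A (G := 209, C − 29):
  R = 64
  G = 209
  C = -18 + 4·64 − 6·209 (−29 from intervention) = -1045
  S = -25 − 209 + 3·(-1045) = -3369
  M = 180 − 6·64 + 5·(-1045) + (-3369) = -8798
Change in M: -8798 − (-8762) = -36

-36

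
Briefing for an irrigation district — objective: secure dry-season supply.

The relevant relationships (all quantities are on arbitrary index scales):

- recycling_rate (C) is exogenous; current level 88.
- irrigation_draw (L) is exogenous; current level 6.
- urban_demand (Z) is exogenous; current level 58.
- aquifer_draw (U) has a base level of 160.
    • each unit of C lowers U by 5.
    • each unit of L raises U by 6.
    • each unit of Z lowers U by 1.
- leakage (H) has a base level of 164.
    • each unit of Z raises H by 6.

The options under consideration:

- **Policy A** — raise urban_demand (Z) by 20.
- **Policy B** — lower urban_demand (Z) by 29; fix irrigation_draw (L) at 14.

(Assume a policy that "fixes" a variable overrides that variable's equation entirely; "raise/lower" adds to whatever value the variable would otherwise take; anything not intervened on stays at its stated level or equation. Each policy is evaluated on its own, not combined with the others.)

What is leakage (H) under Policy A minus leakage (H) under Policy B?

Policy A (Z + 20):
  Z = 58 + 20 = 78
  H = 164 + 6·78 = 632
Policy B (Z − 29, L := 14):
  Z = 58 − 29 = 29
  H = 164 + 6·29 = 338
H: 632 − 338 = 294

294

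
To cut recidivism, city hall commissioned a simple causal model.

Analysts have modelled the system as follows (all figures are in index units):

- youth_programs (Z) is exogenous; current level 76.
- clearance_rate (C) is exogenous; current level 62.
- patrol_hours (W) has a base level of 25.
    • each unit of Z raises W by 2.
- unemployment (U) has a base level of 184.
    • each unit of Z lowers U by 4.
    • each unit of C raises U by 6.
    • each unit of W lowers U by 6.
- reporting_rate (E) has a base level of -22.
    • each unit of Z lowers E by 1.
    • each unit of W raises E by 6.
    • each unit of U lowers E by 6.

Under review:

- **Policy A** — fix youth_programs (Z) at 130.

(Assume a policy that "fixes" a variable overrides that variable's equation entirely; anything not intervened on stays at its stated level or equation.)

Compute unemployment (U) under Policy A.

-1674

Policy A (Z := 130):
  Z = 130
  C = 62
  W = 25 + 2·130 = 285
  U = 184 − 4·130 + 6·62 − 6·285 = -1674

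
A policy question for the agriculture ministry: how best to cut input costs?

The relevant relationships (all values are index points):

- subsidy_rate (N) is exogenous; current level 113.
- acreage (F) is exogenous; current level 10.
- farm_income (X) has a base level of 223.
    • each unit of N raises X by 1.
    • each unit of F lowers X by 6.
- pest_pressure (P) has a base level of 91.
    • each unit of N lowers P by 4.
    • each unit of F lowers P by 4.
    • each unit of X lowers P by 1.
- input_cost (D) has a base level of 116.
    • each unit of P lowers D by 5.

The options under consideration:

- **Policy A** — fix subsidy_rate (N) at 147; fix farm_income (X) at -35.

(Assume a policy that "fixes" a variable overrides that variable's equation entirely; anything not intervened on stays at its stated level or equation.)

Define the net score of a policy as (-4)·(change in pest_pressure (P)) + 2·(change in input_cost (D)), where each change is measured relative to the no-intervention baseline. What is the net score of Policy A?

Baseline:
  N = 113
  F = 10
  X = 223 + 113 − 6·10 = 276
  P = 91 − 4·113 − 4·10 − 276 = -677
  D = 116 − 5·(-677) = 3501
Policy A (N := 147, X := -35):
  N = 147
  F = 10
  X = -35
  P = 91 − 4·147 − 4·10 − (-35) = -502
  D = 116 − 5·(-502) = 2626
ΔP = -502 − (-677) = 175; ΔD = 2626 − 3501 = -875
Score = (-4)·175 + 2·(-875) = -2450

-2450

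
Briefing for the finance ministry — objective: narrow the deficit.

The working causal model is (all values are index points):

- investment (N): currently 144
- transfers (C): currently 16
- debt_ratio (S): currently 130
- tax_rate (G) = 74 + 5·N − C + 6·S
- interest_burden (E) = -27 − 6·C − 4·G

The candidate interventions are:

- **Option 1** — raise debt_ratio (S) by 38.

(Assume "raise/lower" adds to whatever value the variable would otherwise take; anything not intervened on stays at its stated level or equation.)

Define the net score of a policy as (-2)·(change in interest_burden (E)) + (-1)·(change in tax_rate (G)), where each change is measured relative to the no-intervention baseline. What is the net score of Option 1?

Baseline:
  N = 144
  C = 16
  S = 130
  G = 74 + 5·144 − 16 + 6·130 = 1558
  E = -27 − 6·16 − 4·1558 = -6355
Option 1 (S + 38):
  N = 144
  C = 16
  S = 130 + 38 = 168
  G = 74 + 5·144 − 16 + 6·168 = 1786
  E = -27 − 6·16 − 4·1786 = -7267
ΔE = -7267 − (-6355) = -912; ΔG = 1786 − 1558 = 228
Score = (-2)·(-912) + (-1)·228 = 1596

1596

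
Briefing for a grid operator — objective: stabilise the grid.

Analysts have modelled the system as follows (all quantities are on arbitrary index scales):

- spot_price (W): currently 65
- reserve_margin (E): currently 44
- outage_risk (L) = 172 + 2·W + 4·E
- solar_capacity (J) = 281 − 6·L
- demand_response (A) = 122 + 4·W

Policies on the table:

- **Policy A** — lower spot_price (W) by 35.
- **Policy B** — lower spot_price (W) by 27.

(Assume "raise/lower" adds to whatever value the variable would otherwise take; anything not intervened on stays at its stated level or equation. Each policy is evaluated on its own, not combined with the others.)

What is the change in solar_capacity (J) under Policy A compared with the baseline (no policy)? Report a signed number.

420

Baseline:
  W = 65
  E = 44
  L = 172 + 2·65 + 4·44 = 478
  J = 281 − 6·478 = -2587
Policy A (W − 35):
  W = 65 − 35 = 30
  E = 44
  L = 172 + 2·30 + 4·44 = 408
  J = 281 − 6·408 = -2167
Change in J: -2167 − (-2587) = 420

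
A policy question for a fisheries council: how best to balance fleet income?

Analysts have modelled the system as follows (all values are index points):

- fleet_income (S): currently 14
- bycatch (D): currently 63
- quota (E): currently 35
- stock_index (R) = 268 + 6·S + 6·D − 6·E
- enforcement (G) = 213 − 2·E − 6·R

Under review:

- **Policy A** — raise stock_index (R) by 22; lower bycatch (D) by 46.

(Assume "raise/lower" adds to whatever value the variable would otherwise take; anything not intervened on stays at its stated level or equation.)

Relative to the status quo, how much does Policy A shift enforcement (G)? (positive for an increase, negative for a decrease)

Baseline:
  S = 14
  D = 63
  E = 35
  R = 268 + 6·14 + 6·63 − 6·35 = 520
  G = 213 − 2·35 − 6·520 = -2977
Policy A (R + 22, D − 46):
  S = 14
  D = 63 − 46 = 17
  E = 35
  R = 268 + 6·14 + 6·17 − 6·35 (+22 from intervention) = 266
  G = 213 − 2·35 − 6·266 = -1453
Change in G: -1453 − (-2977) = 1524

1524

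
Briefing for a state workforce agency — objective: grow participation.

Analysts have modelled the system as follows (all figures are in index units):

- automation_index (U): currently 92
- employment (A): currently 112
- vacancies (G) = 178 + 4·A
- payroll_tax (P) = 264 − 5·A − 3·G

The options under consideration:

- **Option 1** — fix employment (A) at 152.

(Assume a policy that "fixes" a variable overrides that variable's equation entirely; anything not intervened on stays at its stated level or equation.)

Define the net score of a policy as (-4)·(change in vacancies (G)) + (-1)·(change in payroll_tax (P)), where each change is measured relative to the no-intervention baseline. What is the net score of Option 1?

Baseline:
  A = 112
  G = 178 + 4·112 = 626
  P = 264 − 5·112 − 3·626 = -2174
Option 1 (A := 152):
  A = 152
  G = 178 + 4·152 = 786
  P = 264 − 5·152 − 3·786 = -2854
ΔG = 786 − 626 = 160; ΔP = -2854 − (-2174) = -680
Score = (-4)·160 + (-1)·(-680) = 40

40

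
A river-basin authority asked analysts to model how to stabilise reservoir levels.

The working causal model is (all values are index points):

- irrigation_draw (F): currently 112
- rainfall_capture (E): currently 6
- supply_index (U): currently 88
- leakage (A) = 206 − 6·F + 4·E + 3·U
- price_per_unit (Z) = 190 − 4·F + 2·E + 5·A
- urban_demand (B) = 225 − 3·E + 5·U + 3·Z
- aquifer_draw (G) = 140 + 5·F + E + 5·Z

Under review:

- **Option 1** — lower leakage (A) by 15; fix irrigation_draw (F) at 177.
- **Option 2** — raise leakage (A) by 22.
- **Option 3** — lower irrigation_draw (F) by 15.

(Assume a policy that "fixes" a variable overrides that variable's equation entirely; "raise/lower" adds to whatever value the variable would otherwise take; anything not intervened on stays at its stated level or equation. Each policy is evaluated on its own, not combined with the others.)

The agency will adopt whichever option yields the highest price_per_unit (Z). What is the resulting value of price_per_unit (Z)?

-626

Option 1 (A − 15, F := 177):
  F = 177
  E = 6
  U = 88
  A = 206 − 6·177 + 4·6 + 3·88 (−15 from intervention) = -583
  Z = 190 − 4·177 + 2·6 + 5·(-583) = -3421
Option 2 (A + 22):
  F = 112
  E = 6
  U = 88
  A = 206 − 6·112 + 4·6 + 3·88 (+22 from intervention) = -156
  Z = 190 − 4·112 + 2·6 + 5·(-156) = -1026
Option 3 (F − 15):
  F = 112 − 15 = 97
  E = 6
  U = 88
  A = 206 − 6·97 + 4·6 + 3·88 = -88
  Z = 190 − 4·97 + 2·6 + 5·(-88) = -626
Comparing — Option 1: Z=-3421, Option 2: Z=-1026, Option 3: Z=-626. Highest is -626 (Option 3).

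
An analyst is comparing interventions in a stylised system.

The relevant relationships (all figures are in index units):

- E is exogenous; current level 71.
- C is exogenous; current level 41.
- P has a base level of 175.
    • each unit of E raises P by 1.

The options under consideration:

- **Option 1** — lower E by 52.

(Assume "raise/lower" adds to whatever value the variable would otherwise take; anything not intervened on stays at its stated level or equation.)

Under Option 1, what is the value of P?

Option 1 (E − 52):
  E = 71 − 52 = 19
  P = 175 + 19 = 194

194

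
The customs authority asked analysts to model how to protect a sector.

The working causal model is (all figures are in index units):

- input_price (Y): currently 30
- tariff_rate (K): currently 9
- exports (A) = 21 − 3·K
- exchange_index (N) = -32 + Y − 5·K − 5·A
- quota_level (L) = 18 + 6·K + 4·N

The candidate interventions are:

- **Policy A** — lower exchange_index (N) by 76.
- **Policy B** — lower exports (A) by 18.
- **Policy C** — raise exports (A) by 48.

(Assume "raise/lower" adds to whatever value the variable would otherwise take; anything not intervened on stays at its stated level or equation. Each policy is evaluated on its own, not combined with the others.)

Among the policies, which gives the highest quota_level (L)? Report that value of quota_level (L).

Policy A (N − 76):
  Y = 30
  K = 9
  A = 21 − 3·9 = -6
  N = -32 + 30 − 5·9 − 5·(-6) (−76 from intervention) = -93
  L = 18 + 6·9 + 4·(-93) = -300
Policy B (A − 18):
  Y = 30
  K = 9
  A = 21 − 3·9 (−18 from intervention) = -24
  N = -32 + 30 − 5·9 − 5·(-24) = 73
  L = 18 + 6·9 + 4·73 = 364
Policy C (A + 48):
  Y = 30
  K = 9
  A = 21 − 3·9 (+48 from intervention) = 42
  N = -32 + 30 − 5·9 − 5·42 = -257
  L = 18 + 6·9 + 4·(-257) = -956
Comparing — Policy A: L=-300, Policy B: L=364, Policy C: L=-956. Highest is 364 (Policy B).

364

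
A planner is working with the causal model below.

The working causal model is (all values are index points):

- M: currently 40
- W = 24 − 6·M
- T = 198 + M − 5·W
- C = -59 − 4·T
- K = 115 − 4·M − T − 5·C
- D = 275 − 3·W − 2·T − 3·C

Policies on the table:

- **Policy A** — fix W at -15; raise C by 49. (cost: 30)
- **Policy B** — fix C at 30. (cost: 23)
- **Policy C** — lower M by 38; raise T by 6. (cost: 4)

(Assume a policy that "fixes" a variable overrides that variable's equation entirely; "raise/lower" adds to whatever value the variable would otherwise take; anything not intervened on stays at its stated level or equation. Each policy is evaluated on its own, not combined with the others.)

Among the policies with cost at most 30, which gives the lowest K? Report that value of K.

Policy A (W := -15, C + 49):
  M = 40
  W = -15
  T = 198 + 40 − 5·(-15) = 313
  C = -59 − 4·313 (+49 from intervention) = -1262
  K = 115 − 4·40 − 313 − 5·(-1262) = 5952
Policy B (C := 30):
  M = 40
  W = 24 − 6·40 = -216
  T = 198 + 40 − 5·(-216) = 1318
  C = 30
  K = 115 − 4·40 − 1318 − 5·30 = -1513
Policy C (M − 38, T + 6):
  M = 40 − 38 = 2
  W = 24 − 6·2 = 12
  T = 198 + 2 − 5·12 (+6 from intervention) = 146
  C = -59 − 4·146 = -643
  K = 115 − 4·2 − 146 − 5·(-643) = 3176
Comparing — Policy A: K=5952, Policy B: K=-1513, Policy C: K=3176. Lowest is -1513 (Policy B).

-1513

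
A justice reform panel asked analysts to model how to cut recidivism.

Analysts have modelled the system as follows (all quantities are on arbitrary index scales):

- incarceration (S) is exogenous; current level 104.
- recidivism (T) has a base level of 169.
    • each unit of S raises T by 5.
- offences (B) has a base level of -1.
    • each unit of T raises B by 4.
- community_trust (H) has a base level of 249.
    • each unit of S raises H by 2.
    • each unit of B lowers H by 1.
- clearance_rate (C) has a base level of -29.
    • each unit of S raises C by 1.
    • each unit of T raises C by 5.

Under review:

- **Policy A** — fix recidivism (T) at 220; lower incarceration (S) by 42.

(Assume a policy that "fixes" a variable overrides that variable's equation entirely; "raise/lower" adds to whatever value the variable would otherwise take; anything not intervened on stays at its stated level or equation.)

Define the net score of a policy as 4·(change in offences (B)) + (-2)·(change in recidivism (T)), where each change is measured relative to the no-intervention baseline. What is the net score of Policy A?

-6566

Baseline:
  S = 104
  T = 169 + 5·104 = 689
  B = -1 + 4·689 = 2755
Policy A (T := 220, S − 42):
  S = 104 − 42 = 62
  T = 220
  B = -1 + 4·220 = 879
ΔB = 879 − 2755 = -1876; ΔT = 220 − 689 = -469
Score = 4·(-1876) + (-2)·(-469) = -6566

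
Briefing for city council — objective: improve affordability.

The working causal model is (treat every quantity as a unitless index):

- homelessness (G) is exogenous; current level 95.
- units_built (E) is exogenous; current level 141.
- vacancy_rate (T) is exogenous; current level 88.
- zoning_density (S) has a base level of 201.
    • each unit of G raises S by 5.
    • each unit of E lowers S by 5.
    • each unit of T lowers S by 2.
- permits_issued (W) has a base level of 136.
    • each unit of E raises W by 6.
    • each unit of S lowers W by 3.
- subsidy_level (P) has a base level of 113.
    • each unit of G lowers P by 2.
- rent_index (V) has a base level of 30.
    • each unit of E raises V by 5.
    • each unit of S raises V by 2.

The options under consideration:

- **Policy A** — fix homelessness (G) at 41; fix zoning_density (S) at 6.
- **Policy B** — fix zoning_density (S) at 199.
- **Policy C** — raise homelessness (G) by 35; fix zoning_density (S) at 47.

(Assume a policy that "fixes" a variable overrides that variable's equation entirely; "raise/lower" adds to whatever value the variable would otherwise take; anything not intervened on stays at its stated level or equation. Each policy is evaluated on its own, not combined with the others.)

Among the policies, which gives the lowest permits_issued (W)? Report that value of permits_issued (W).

385

Policy A (G := 41, S := 6):
  G = 41
  E = 141
  T = 88
  S = 6
  W = 136 + 6·141 − 3·6 = 964
Policy B (S := 199):
  G = 95
  E = 141
  T = 88
  S = 199
  W = 136 + 6·141 − 3·199 = 385
Policy C (G + 35, S := 47):
  G = 95 + 35 = 130
  E = 141
  T = 88
  S = 47
  W = 136 + 6·141 − 3·47 = 841
Comparing — Policy A: W=964, Policy B: W=385, Policy C: W=841. Lowest is 385 (Policy B).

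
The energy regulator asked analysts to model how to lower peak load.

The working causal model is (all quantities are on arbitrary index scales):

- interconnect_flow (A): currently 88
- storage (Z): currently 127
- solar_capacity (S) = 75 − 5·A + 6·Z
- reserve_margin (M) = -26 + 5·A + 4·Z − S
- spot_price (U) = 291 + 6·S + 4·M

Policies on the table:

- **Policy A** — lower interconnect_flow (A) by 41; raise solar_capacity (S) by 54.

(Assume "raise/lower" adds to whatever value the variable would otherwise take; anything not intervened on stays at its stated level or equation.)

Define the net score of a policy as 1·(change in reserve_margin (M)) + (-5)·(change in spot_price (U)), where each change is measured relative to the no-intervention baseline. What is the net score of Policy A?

Baseline:
  A = 88
  Z = 127
  S = 75 − 5·88 + 6·127 = 397
  M = -26 + 5·88 + 4·127 − 397 = 525
  U = 291 + 6·397 + 4·525 = 4773
Policy A (A − 41, S + 54):
  A = 88 − 41 = 47
  Z = 127
  S = 75 − 5·47 + 6·127 (+54 from intervention) = 656
  M = -26 + 5·47 + 4·127 − 656 = 61
  U = 291 + 6·656 + 4·61 = 4471
ΔM = 61 − 525 = -464; ΔU = 4471 − 4773 = -302
Score = 1·(-464) + (-5)·(-302) = 1046

1046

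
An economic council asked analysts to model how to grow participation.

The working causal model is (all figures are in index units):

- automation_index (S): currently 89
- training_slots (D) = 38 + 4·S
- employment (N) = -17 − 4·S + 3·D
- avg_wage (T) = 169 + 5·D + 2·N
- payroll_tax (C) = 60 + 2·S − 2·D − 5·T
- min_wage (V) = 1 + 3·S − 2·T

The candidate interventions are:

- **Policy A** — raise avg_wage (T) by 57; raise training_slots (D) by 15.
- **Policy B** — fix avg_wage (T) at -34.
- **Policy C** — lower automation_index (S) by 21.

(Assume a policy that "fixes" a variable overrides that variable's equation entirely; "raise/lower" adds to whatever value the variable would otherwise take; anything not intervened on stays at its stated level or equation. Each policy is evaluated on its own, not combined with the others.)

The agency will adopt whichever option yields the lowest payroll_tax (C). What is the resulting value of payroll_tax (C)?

Policy A (T + 57, D + 15):
  S = 89
  D = 38 + 4·89 (+15 from intervention) = 409
  N = -17 − 4·89 + 3·409 = 854
  T = 169 + 5·409 + 2·854 (+57 from intervention) = 3979
  C = 60 + 2·89 − 2·409 − 5·3979 = -20475
Policy B (T := -34):
  S = 89
  D = 38 + 4·89 = 394
  N = -17 − 4·89 + 3·394 = 809
  T = -34
  C = 60 + 2·89 − 2·394 − 5·(-34) = -380
Policy C (S − 21):
  S = 89 − 21 = 68
  D = 38 + 4·68 = 310
  N = -17 − 4·68 + 3·310 = 641
  T = 169 + 5·310 + 2·641 = 3001
  C = 60 + 2·68 − 2·310 − 5·3001 = -15429
Comparing — Policy A: C=-20475, Policy B: C=-380, Policy C: C=-15429. Lowest is -20475 (Policy A).

-20475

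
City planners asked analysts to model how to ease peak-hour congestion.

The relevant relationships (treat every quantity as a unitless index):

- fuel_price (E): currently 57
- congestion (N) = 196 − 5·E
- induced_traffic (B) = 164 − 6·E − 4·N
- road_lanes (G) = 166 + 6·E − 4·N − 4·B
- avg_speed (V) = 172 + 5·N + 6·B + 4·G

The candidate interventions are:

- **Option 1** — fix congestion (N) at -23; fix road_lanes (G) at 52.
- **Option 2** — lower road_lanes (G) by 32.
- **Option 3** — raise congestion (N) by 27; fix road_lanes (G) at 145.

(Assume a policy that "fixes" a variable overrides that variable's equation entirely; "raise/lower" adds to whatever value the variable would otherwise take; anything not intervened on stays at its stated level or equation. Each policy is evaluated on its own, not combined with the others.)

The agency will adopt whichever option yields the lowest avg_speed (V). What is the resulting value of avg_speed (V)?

-251

Option 1 (N := -23, G := 52):
  E = 57
  N = -23
  B = 164 − 6·57 − 4·(-23) = -86
  G = 52
  V = 172 + 5·(-23) + 6·(-86) + 4·52 = -251
Option 2 (G − 32):
  E = 57
  N = 196 − 5·57 = -89
  B = 164 − 6·57 − 4·(-89) = 178
  G = 166 + 6·57 − 4·(-89) − 4·178 (−32 from intervention) = 120
  V = 172 + 5·(-89) + 6·178 + 4·120 = 1275
Option 3 (N + 27, G := 145):
  E = 57
  N = 196 − 5·57 (+27 from intervention) = -62
  B = 164 − 6·57 − 4·(-62) = 70
  G = 145
  V = 172 + 5·(-62) + 6·70 + 4·145 = 862
Comparing — Option 1: V=-251, Option 2: V=1275, Option 3: V=862. Lowest is -251 (Option 1).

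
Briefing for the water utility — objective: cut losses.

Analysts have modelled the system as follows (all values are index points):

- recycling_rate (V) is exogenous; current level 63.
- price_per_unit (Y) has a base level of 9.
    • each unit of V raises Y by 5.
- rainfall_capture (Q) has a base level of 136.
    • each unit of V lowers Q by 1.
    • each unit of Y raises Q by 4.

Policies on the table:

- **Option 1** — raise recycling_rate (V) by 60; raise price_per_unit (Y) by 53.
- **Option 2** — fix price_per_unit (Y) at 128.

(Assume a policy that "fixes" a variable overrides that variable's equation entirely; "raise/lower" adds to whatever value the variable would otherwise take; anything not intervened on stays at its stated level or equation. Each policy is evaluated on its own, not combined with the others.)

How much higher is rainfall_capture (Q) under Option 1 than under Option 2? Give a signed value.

Option 1 (V + 60, Y + 53):
  V = 63 + 60 = 123
  Y = 9 + 5·123 (+53 from intervention) = 677
  Q = 136 − 123 + 4·677 = 2721
Option 2 (Y := 128):
  V = 63
  Y = 128
  Q = 136 − 63 + 4·128 = 585
Q: 2721 − 585 = 2136

2136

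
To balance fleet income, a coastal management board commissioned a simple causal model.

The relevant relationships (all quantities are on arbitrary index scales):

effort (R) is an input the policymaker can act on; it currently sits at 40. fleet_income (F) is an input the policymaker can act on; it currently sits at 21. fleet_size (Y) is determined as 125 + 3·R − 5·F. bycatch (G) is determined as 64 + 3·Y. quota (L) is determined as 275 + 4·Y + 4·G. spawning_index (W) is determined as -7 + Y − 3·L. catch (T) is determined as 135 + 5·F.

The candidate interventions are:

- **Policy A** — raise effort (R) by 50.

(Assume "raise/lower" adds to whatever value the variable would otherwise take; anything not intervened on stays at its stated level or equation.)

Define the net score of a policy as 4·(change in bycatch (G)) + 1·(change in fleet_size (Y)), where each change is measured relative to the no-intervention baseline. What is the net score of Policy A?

Baseline:
  R = 40
  F = 21
  Y = 125 + 3·40 − 5·21 = 140
  G = 64 + 3·140 = 484
Policy A (R + 50):
  R = 40 + 50 = 90
  F = 21
  Y = 125 + 3·90 − 5·21 = 290
  G = 64 + 3·290 = 934
ΔG = 934 − 484 = 450; ΔY = 290 − 140 = 150
Score = 4·450 + 1·150 = 1950

1950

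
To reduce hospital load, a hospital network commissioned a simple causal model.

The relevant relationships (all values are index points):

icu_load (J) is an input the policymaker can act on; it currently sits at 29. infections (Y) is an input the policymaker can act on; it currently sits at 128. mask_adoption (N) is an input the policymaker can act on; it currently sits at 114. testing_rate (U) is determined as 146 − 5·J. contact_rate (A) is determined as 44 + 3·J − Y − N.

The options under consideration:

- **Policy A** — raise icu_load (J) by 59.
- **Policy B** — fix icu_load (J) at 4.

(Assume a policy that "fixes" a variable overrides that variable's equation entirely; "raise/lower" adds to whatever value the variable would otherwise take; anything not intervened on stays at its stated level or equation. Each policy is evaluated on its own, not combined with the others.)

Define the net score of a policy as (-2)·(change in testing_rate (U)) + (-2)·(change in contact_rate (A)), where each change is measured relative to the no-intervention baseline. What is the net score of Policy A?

236

Baseline:
  J = 29
  Y = 128
  N = 114
  U = 146 − 5·29 = 1
  A = 44 + 3·29 − 128 − 114 = -111
Policy A (J + 59):
  J = 29 + 59 = 88
  Y = 128
  N = 114
  U = 146 − 5·88 = -294
  A = 44 + 3·88 − 128 − 114 = 66
ΔU = -294 − 1 = -295; ΔA = 66 − (-111) = 177
Score = (-2)·(-295) + (-2)·177 = 236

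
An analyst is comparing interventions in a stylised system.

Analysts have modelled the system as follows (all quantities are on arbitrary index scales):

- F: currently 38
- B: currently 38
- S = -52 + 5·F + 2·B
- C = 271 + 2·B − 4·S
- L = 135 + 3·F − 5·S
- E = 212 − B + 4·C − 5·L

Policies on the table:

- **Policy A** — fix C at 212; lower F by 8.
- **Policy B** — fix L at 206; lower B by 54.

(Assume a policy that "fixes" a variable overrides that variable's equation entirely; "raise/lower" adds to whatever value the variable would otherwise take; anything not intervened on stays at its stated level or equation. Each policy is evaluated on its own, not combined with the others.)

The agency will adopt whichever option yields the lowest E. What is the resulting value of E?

Policy A (C := 212, F − 8):
  F = 38 − 8 = 30
  B = 38
  S = -52 + 5·30 + 2·38 = 174
  C = 212
  L = 135 + 3·30 − 5·174 = -645
  E = 212 − 38 + 4·212 − 5·(-645) = 4247
Policy B (L := 206, B − 54):
  F = 38
  B = 38 − 54 = -16
  S = -52 + 5·38 + 2·(-16) = 106
  C = 271 + 2·(-16) − 4·106 = -185
  L = 206
  E = 212 − (-16) + 4·(-185) − 5·206 = -1542
Comparing — Policy A: E=4247, Policy B: E=-1542. Lowest is -1542 (Policy B).

-1542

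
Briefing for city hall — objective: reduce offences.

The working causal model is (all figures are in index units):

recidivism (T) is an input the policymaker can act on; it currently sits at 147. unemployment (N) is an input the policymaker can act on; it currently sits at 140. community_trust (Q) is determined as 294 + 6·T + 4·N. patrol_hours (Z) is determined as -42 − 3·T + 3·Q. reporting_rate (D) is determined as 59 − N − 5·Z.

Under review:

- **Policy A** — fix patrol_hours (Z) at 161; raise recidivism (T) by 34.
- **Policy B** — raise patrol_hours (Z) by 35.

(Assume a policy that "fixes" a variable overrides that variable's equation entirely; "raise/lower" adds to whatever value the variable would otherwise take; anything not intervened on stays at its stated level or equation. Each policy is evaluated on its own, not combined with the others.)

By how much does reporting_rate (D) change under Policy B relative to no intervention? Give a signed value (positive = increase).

-175

Baseline:
  T = 147
  N = 140
  Q = 294 + 6·147 + 4·140 = 1736
  Z = -42 − 3·147 + 3·1736 = 4725
  D = 59 − 140 − 5·4725 = -23706
Policy B (Z + 35):
  T = 147
  N = 140
  Q = 294 + 6·147 + 4·140 = 1736
  Z = -42 − 3·147 + 3·1736 (+35 from intervention) = 4760
  D = 59 − 140 − 5·4760 = -23881
Change in D: -23881 − (-23706) = -175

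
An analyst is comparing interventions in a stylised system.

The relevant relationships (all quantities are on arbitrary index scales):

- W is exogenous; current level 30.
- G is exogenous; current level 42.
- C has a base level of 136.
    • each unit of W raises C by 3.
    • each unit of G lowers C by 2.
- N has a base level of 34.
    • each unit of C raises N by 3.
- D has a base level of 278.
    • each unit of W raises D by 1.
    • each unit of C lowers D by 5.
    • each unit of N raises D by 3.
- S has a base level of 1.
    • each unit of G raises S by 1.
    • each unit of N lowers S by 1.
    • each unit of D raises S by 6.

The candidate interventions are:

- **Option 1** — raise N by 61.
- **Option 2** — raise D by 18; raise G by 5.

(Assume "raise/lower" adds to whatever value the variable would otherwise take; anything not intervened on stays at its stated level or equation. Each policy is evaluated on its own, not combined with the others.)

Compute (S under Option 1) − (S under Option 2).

1134

Option 1 (N + 61):
  W = 30
  G = 42
  C = 136 + 3·30 − 2·42 = 142
  N = 34 + 3·142 (+61 from intervention) = 521
  D = 278 + 30 − 5·142 + 3·521 = 1161
  S = 1 + 42 − 521 + 6·1161 = 6488
Option 2 (D + 18, G + 5):
  W = 30
  G = 42 + 5 = 47
  C = 136 + 3·30 − 2·47 = 132
  N = 34 + 3·132 = 430
  D = 278 + 30 − 5·132 + 3·430 (+18 from intervention) = 956
  S = 1 + 47 − 430 + 6·956 = 5354
S: 6488 − 5354 = 1134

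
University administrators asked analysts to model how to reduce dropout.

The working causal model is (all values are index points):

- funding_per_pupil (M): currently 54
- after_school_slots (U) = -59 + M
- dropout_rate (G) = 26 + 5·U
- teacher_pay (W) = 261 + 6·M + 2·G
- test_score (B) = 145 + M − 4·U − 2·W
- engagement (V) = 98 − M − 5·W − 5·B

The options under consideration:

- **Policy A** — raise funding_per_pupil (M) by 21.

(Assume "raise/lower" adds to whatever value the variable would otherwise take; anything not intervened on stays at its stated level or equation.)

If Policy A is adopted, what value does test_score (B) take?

Policy A (M + 21):
  M = 54 + 21 = 75
  U = -59 + 75 = 16
  G = 26 + 5·16 = 106
  W = 261 + 6·75 + 2·106 = 923
  B = 145 + 75 − 4·16 − 2·923 = -1690

-1690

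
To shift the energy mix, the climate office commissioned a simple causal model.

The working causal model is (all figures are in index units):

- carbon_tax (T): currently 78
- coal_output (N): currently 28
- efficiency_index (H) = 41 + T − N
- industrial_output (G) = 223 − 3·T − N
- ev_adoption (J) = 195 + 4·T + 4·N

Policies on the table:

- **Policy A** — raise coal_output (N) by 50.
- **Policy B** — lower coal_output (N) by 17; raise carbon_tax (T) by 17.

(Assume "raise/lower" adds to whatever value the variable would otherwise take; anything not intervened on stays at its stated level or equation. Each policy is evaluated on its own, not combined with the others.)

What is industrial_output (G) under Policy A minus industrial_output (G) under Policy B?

-16

Policy A (N + 50):
  T = 78
  N = 28 + 50 = 78
  G = 223 − 3·78 − 78 = -89
Policy B (N − 17, T + 17):
  T = 78 + 17 = 95
  N = 28 − 17 = 11
  G = 223 − 3·95 − 11 = -73
G: -89 − (-73) = -16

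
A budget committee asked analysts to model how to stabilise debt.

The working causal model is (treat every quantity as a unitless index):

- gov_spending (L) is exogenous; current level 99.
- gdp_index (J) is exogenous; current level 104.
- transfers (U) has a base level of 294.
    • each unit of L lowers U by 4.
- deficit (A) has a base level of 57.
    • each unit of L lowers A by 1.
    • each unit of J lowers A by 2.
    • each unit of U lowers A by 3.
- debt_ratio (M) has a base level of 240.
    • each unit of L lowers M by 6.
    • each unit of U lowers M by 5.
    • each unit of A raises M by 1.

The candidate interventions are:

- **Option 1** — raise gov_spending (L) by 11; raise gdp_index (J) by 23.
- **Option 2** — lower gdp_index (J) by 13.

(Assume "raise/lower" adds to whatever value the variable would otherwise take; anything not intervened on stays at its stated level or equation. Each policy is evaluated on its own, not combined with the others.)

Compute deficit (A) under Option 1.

Option 1 (L + 11, J + 23):
  L = 99 + 11 = 110
  J = 104 + 23 = 127
  U = 294 − 4·110 = -146
  A = 57 − 110 − 2·127 − 3·(-146) = 131

131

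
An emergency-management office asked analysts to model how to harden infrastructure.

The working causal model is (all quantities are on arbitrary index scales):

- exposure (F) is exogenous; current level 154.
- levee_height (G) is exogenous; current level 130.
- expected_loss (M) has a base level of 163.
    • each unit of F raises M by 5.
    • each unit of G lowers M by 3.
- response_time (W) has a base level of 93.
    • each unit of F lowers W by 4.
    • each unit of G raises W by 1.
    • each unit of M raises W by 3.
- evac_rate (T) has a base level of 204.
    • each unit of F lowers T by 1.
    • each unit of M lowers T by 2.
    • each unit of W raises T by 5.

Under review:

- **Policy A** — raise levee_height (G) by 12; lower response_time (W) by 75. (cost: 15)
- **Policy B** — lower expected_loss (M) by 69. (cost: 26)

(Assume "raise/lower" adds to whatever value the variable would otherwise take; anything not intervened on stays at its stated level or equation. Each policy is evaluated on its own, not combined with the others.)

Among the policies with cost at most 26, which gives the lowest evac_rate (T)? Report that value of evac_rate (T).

Policy A (G + 12, W − 75):
  F = 154
  G = 130 + 12 = 142
  M = 163 + 5·154 − 3·142 = 507
  W = 93 − 4·154 + 142 + 3·507 (−75 from intervention) = 1065
  T = 204 − 154 − 2·507 + 5·1065 = 4361
Policy B (M − 69):
  F = 154
  G = 130
  M = 163 + 5·154 − 3·130 (−69 from intervention) = 474
  W = 93 − 4·154 + 130 + 3·474 = 1029
  T = 204 − 154 − 2·474 + 5·1029 = 4247
Comparing — Policy A: T=4361, Policy B: T=4247. Lowest is 4247 (Policy B).

4247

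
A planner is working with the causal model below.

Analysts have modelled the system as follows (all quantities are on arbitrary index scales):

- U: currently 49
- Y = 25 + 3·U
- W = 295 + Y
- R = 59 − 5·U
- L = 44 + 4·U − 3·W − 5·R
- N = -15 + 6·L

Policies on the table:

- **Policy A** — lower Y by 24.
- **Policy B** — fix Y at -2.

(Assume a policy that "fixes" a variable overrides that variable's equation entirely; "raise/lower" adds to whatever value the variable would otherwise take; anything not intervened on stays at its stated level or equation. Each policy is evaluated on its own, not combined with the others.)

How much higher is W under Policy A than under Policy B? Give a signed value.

Policy A (Y − 24):
  U = 49
  Y = 25 + 3·49 (−24 from intervention) = 148
  W = 295 + 148 = 443
Policy B (Y := -2):
  U = 49
  Y = -2
  W = 295 + (-2) = 293
W: 443 − 293 = 150

150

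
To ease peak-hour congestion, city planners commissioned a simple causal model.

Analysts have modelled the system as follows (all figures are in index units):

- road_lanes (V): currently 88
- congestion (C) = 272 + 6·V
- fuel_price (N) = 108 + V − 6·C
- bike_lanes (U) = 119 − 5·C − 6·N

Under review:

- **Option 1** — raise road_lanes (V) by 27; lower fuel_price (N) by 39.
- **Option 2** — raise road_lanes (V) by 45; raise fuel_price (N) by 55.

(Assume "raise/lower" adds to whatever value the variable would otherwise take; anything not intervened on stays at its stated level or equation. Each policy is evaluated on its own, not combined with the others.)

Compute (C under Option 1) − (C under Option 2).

-108

Option 1 (V + 27, N − 39):
  V = 88 + 27 = 115
  C = 272 + 6·115 = 962
Option 2 (V + 45, N + 55):
  V = 88 + 45 = 133
  C = 272 + 6·133 = 1070
C: 962 − 1070 = -108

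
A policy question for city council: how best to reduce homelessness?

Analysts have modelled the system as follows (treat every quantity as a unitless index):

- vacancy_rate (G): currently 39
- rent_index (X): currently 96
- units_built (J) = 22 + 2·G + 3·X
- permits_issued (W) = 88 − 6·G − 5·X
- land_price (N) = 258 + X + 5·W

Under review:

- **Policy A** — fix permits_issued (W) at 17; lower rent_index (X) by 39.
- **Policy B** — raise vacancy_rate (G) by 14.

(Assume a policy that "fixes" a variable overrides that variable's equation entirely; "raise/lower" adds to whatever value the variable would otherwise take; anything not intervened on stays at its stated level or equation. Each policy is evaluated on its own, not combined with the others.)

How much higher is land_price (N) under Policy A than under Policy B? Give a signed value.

3596

Policy A (W := 17, X − 39):
  G = 39
  X = 96 − 39 = 57
  W = 17
  N = 258 + 57 + 5·17 = 400
Policy B (G + 14):
  G = 39 + 14 = 53
  X = 96
  W = 88 − 6·53 − 5·96 = -710
  N = 258 + 96 + 5·(-710) = -3196
N: 400 − (-3196) = 3596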